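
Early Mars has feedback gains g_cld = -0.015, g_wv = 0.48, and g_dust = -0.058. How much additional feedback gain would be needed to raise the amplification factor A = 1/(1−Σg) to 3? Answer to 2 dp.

Current total gain = 0.407.
Target gain for A = 3: g* = 1 − 1/3 = 0.6667.
Additional gain needed = 0.6667 − 0.407 = 0.26.

0.26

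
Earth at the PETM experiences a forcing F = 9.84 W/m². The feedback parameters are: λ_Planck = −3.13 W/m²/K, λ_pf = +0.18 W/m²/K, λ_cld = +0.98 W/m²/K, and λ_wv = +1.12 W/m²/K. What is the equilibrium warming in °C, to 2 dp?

Net feedback parameter λ = (−3.13) + (+0.18) + (+0.98) + (+1.12) = -0.85 W/m²/K.
ΔT = −F/λ = −9.84/(-0.85) = 11.58 °C.

11.58 °C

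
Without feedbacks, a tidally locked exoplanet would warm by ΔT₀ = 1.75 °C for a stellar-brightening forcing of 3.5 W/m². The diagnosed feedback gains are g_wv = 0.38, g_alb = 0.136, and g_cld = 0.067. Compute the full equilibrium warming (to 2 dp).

4.20 °C

Total gain g = 0.38 + 0.136 + 0.067 = 0.583.
Amplification A = 1/(1 − 0.583) = 2.398.
ΔT = 1.75 × 2.398 = 4.20 °C.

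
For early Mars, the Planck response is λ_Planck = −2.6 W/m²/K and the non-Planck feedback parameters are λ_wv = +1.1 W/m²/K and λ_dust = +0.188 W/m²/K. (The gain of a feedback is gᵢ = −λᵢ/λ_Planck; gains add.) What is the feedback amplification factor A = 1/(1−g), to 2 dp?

1.98

Convert to gains: g_wv = 1.1/2.6 = 0.4231; g_dust = 0.188/2.6 = 0.07231.
Total gain g = 0.49541.
A = 1/(1 − 0.49541) = 1.98.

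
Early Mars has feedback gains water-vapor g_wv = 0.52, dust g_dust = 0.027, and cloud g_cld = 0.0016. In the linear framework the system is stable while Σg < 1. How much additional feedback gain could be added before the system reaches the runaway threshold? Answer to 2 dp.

0.45

Current total gain = 0.52 + 0.027 + 0.0016 = 0.5486.
Margin to runaway = 1 − 0.5486 = 0.45.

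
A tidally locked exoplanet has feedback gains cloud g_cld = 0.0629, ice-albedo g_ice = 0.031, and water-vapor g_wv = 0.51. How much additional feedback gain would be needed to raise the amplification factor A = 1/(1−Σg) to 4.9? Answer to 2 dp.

0.19

Current total gain = 0.6039.
Target gain for A = 4.9: g* = 1 − 1/4.9 = 0.7959.
Additional gain needed = 0.7959 − 0.6039 = 0.19.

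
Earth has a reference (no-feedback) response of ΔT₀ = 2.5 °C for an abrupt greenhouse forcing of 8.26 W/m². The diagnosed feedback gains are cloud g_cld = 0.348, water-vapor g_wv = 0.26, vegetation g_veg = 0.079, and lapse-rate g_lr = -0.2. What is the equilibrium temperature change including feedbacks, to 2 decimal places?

Total gain g = 0.348 + 0.26 + 0.079 − 0.2 = 0.487.
Amplification A = 1/(1 − 0.487) = 1.949.
ΔT = 2.5 × 1.949 = 4.87 °C.

4.87 °C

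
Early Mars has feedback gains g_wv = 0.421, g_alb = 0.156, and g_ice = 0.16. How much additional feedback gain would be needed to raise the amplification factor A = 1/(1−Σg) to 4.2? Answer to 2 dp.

0.02

Current total gain = 0.737.
Target gain for A = 4.2: g* = 1 − 1/4.2 = 0.7619.
Additional gain needed = 0.7619 − 0.737 = 0.02.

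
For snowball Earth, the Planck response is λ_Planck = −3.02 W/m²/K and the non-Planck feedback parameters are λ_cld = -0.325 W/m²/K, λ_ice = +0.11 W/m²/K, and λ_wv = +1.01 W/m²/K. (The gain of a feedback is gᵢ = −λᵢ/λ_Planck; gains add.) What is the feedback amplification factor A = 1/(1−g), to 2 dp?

1.36

Convert to gains: g_cld = -0.325/3.02 = -0.1076; g_ice = 0.11/3.02 = 0.03642; g_wv = 1.01/3.02 = 0.3344.
Total gain g = 0.26322.
A = 1/(1 − 0.26322) = 1.36.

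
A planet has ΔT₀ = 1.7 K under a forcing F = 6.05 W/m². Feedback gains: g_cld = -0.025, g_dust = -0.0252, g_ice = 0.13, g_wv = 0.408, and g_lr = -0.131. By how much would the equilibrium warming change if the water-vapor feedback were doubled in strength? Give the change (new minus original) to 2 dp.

Original: g = 0.3568, ΔT = 1.7/(1−0.3568) = 2.6430 K.
With doubled water-vapor: g' = 0.7648, ΔT' = 1.7/(1−0.7648) = 7.2279 K.
Change = 7.2279 − 2.6430 = 4.58 K.

4.58 K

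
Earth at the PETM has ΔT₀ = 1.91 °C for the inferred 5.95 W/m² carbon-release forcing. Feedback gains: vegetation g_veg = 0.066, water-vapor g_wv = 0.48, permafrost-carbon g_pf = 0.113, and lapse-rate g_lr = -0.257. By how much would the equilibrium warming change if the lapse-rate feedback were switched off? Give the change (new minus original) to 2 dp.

Original: g = 0.402, ΔT = 1.91/(1−0.402) = 3.1940 °C.
Without lapse-rate: g' = 0.659, ΔT' = 1.91/(1−0.659) = 5.6012 °C.
Change = 5.6012 − 3.1940 = 2.41 °C.

2.41 °C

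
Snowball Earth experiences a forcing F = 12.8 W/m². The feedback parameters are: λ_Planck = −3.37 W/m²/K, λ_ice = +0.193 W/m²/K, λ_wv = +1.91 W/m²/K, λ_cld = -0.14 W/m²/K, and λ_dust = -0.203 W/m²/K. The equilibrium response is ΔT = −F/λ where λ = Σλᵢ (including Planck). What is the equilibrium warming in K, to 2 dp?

Net feedback parameter λ = (−3.37) + (+0.193) + (+1.91) + (-0.14) + (-0.203) = -1.61 W/m²/K.
ΔT = −F/λ = −12.8/(-1.61) = 7.95 K.

7.95 K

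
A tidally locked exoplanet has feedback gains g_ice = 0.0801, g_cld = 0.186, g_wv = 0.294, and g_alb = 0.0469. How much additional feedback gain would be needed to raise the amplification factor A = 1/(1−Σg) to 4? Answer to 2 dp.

Current total gain = 0.607.
Target gain for A = 4: g* = 1 − 1/4 = 0.75.
Additional gain needed = 0.75 − 0.607 = 0.14.

0.14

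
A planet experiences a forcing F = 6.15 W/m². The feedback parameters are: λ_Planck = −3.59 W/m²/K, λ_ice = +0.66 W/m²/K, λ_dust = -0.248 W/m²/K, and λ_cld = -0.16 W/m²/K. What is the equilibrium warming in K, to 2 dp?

1.84 K

Net feedback parameter λ = (−3.59) + (+0.66) + (-0.248) + (-0.16) = -3.338 W/m²/K.
ΔT = −F/λ = −6.15/(-3.338) = 1.84 K.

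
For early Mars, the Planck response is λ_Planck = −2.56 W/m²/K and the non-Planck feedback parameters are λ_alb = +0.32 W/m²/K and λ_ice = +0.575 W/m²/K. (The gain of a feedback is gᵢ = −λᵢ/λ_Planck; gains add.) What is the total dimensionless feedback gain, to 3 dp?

Convert to gains: g_alb = 0.32/2.56 = 0.125; g_ice = 0.575/2.56 = 0.2246.
Total gain g = 0.3496.

0.350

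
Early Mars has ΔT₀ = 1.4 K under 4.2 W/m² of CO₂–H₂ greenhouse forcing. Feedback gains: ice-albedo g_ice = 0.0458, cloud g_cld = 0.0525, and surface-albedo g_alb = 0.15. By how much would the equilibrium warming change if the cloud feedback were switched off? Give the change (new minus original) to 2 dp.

-0.12 K

Original: g = 0.2483, ΔT = 1.4/(1−0.2483) = 1.8624 K.
Without cloud: g' = 0.1958, ΔT' = 1.4/(1−0.1958) = 1.7409 K.
Change = 1.7409 − 1.8624 = -0.12 K.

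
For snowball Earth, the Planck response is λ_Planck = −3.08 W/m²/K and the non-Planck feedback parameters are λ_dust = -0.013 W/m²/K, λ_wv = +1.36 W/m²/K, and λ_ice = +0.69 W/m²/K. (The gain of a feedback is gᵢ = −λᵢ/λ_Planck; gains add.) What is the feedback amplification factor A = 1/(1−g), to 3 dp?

Convert to gains: g_dust = -0.013/3.08 = -0.004221; g_wv = 1.36/3.08 = 0.4416; g_ice = 0.69/3.08 = 0.224.
Total gain g = 0.661379.
A = 1/(1 − 0.661379) = 2.953.

2.953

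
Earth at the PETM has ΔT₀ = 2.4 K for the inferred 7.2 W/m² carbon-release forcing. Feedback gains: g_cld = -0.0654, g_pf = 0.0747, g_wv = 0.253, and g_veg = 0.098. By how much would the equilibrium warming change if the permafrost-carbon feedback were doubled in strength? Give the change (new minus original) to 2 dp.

Original: g = 0.3603, ΔT = 2.4/(1−0.3603) = 3.7518 K.
With doubled permafrost-carbon: g' = 0.435, ΔT' = 2.4/(1−0.435) = 4.2478 K.
Change = 4.2478 − 3.7518 = 0.50 K.

0.50 K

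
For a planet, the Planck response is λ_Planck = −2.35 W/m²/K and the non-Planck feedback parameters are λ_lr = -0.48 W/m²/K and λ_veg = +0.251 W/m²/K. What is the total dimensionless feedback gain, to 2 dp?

Convert to gains: g_lr = -0.48/2.35 = -0.2043; g_veg = 0.251/2.35 = 0.1068.
Total gain g = -0.0975.

-0.10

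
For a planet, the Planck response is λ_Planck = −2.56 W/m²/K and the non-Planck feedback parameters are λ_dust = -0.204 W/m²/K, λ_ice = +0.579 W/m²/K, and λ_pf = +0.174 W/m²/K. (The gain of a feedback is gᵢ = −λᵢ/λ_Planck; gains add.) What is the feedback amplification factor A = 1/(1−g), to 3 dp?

Convert to gains: g_dust = -0.204/2.56 = -0.07969; g_ice = 0.579/2.56 = 0.2262; g_pf = 0.174/2.56 = 0.06797.
Total gain g = 0.21448.
A = 1/(1 − 0.21448) = 1.273.

1.273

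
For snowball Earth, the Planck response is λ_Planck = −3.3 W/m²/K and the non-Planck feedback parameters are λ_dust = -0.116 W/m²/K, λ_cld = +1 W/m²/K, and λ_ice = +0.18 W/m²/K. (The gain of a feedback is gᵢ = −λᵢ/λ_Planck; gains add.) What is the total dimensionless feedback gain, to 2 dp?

Convert to gains: g_dust = -0.116/3.3 = -0.03515; g_cld = 1/3.3 = 0.303; g_ice = 0.18/3.3 = 0.05455.
Total gain g = 0.3224.

0.32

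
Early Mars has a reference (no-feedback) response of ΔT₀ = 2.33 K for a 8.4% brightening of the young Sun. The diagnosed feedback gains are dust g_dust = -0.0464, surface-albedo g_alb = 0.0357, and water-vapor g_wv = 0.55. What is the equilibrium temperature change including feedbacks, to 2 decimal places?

Total gain g = -0.0464 + 0.0357 + 0.55 = 0.5393.
Amplification A = 1/(1 − 0.5393) = 2.171.
ΔT = 2.33 × 2.171 = 5.06 K.

5.06 K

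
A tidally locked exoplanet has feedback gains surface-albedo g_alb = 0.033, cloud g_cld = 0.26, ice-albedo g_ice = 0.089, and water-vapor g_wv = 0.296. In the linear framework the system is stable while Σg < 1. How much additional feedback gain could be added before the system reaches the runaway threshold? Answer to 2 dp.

0.32

Current total gain = 0.033 + 0.26 + 0.089 + 0.296 = 0.678.
Margin to runaway = 1 − 0.678 = 0.32.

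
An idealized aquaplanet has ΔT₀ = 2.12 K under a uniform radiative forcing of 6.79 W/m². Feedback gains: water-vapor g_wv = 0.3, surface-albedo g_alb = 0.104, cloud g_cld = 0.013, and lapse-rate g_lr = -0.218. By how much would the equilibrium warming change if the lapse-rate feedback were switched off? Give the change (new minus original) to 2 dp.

0.99 K

Original: g = 0.199, ΔT = 2.12/(1−0.199) = 2.6467 K.
Without lapse-rate: g' = 0.417, ΔT' = 2.12/(1−0.417) = 3.6364 K.
Change = 3.6364 − 2.6467 = 0.99 K.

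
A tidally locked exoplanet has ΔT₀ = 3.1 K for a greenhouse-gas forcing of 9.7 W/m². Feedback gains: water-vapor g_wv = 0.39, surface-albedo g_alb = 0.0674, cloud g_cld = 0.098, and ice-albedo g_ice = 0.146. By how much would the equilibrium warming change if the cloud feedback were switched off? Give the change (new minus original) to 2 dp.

Original: g = 0.7014, ΔT = 3.1/(1−0.7014) = 10.3818 K.
Without cloud: g' = 0.6034, ΔT' = 3.1/(1−0.6034) = 7.8164 K.
Change = 7.8164 − 10.3818 = -2.57 K.

-2.57 K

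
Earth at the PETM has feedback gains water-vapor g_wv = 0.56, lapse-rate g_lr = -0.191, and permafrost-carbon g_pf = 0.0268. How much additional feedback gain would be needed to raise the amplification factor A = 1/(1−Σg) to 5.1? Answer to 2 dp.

Current total gain = 0.3958.
Target gain for A = 5.1: g* = 1 − 1/5.1 = 0.8039.
Additional gain needed = 0.8039 − 0.3958 = 0.41.

0.41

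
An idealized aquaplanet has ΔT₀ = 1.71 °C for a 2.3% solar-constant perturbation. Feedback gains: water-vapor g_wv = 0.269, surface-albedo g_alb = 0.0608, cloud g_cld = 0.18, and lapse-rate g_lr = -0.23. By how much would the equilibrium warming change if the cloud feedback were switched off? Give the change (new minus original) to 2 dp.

Original: g = 0.2798, ΔT = 1.71/(1−0.2798) = 2.3743 °C.
Without cloud: g' = 0.0998, ΔT' = 1.71/(1−0.0998) = 1.8996 °C.
Change = 1.8996 − 2.3743 = -0.47 °C.

-0.47 °C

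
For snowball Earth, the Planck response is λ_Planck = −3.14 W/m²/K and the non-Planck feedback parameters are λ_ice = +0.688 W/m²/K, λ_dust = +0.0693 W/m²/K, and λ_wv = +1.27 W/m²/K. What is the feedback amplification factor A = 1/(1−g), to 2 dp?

2.82

Convert to gains: g_ice = 0.688/3.14 = 0.2191; g_dust = 0.0693/3.14 = 0.02207; g_wv = 1.27/3.14 = 0.4045.
Total gain g = 0.64567.
A = 1/(1 − 0.64567) = 2.82.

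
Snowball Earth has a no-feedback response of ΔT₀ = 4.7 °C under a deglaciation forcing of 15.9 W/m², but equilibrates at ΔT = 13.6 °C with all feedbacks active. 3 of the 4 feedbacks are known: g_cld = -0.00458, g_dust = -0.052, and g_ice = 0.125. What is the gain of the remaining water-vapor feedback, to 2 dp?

0.59

Amplification A = ΔT/ΔT₀ = 13.6/4.7 = 2.894.
Total gain g = 1 − 1/A = 1 − 1/2.894 = 0.6545.
Known gains sum to -0.00458 − 0.052 + 0.125 = 0.06842.
g_wv = 0.6545 − 0.06842 = 0.59.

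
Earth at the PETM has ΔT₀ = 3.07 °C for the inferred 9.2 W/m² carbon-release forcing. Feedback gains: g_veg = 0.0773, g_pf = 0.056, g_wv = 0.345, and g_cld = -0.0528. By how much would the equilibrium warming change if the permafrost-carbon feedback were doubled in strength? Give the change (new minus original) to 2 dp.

Original: g = 0.4255, ΔT = 3.07/(1−0.4255) = 5.3438 °C.
With doubled permafrost-carbon: g' = 0.4815, ΔT' = 3.07/(1−0.4815) = 5.9209 °C.
Change = 5.9209 − 5.3438 = 0.58 °C.

0.58 °C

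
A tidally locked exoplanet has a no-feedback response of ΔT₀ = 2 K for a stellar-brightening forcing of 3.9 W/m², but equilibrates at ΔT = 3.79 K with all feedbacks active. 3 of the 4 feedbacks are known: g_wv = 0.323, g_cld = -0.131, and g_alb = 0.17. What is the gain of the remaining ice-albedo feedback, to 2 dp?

Amplification A = ΔT/ΔT₀ = 3.79/2 = 1.895.
Total gain g = 1 − 1/A = 1 − 1/1.895 = 0.4723.
Known gains sum to 0.323 − 0.131 + 0.17 = 0.362.
g_ice = 0.4723 − 0.362 = 0.11.

0.11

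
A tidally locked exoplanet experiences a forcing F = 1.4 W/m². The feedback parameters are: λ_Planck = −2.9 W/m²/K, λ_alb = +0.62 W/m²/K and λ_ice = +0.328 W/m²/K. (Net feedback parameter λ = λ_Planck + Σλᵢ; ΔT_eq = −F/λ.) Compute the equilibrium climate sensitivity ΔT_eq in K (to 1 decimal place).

Net feedback parameter λ = (−2.9) + (+0.62) + (+0.328) = -1.952 W/m²/K.
ΔT = −F/λ = −1.4/(-1.952) = 0.7 K.

0.7 K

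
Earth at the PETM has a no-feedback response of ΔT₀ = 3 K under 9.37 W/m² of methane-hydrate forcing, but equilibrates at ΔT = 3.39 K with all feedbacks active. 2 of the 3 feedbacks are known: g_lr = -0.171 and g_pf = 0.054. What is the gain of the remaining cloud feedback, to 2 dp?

0.23

Amplification A = ΔT/ΔT₀ = 3.39/3 = 1.13.
Total gain g = 1 − 1/A = 1 − 1/1.13 = 0.115.
Known gains sum to -0.171 + 0.054 = -0.117.
g_cld = 0.115 + 0.117 = 0.23.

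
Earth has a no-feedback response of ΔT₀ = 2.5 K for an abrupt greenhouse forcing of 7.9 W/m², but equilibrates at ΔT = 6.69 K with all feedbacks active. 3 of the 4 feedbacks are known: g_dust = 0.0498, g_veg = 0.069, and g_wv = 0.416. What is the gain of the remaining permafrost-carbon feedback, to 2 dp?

Amplification A = ΔT/ΔT₀ = 6.69/2.5 = 2.676.
Total gain g = 1 − 1/A = 1 − 1/2.676 = 0.6263.
Known gains sum to 0.0498 + 0.069 + 0.416 = 0.5348.
g_pf = 0.6263 − 0.5348 = 0.09.

0.09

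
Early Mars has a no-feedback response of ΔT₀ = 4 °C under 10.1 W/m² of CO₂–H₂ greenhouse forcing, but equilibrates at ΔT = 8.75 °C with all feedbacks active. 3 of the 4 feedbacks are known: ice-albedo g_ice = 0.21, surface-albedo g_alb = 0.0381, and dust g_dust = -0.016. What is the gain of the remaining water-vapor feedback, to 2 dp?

Amplification A = ΔT/ΔT₀ = 8.75/4 = 2.188.
Total gain g = 1 − 1/A = 1 − 1/2.188 = 0.543.
Known gains sum to 0.21 + 0.0381 − 0.016 = 0.2321.
g_wv = 0.543 − 0.2321 = 0.31.

0.31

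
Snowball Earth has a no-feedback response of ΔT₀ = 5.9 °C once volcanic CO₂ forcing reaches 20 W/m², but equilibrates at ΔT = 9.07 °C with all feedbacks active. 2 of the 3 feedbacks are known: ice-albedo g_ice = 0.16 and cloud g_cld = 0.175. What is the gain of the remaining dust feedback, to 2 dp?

0.01

Amplification A = ΔT/ΔT₀ = 9.07/5.9 = 1.537.
Total gain g = 1 − 1/A = 1 − 1/1.537 = 0.3494.
Known gains sum to 0.16 + 0.175 = 0.335.
g_dust = 0.3494 − 0.335 = 0.01.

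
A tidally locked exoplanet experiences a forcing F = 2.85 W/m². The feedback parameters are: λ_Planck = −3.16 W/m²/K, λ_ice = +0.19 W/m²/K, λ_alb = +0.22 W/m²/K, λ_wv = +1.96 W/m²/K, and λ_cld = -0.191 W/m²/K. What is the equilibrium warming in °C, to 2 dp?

2.91 °C

Net feedback parameter λ = (−3.16) + (+0.19) + (+0.22) + (+1.96) + (-0.191) = -0.981 W/m²/K.
ΔT = −F/λ = −2.85/(-0.981) = 2.91 °C.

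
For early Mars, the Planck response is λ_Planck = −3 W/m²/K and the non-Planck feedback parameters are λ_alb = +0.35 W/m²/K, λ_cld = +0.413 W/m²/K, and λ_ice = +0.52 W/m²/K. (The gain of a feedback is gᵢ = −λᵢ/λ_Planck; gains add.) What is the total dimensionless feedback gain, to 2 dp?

Convert to gains: g_alb = 0.35/3 = 0.1167; g_cld = 0.413/3 = 0.1377; g_ice = 0.52/3 = 0.1733.
Total gain g = 0.4277.

0.43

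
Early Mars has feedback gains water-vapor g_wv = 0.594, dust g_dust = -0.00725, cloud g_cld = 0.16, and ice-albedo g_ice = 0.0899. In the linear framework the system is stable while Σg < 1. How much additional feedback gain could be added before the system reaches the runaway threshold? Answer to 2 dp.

0.16

Current total gain = 0.594 − 0.00725 + 0.16 + 0.0899 = 0.83665.
Margin to runaway = 1 − 0.83665 = 0.16.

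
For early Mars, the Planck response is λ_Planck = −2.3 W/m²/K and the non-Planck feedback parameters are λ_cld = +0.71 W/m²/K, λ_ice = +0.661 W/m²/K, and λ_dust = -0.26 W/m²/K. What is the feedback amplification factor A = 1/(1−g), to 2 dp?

Convert to gains: g_cld = 0.71/2.3 = 0.3087; g_ice = 0.661/2.3 = 0.2874; g_dust = -0.26/2.3 = -0.113.
Total gain g = 0.4831.
A = 1/(1 − 0.4831) = 1.93.

1.93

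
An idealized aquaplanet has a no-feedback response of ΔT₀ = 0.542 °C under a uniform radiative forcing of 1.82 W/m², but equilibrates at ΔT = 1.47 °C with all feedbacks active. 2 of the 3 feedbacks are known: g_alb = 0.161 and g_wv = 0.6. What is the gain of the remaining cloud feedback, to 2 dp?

Amplification A = ΔT/ΔT₀ = 1.47/0.542 = 2.712.
Total gain g = 1 − 1/A = 1 − 1/2.712 = 0.6313.
Known gains sum to 0.161 + 0.6 = 0.761.
g_cld = 0.6313 − 0.761 = -0.13.

-0.13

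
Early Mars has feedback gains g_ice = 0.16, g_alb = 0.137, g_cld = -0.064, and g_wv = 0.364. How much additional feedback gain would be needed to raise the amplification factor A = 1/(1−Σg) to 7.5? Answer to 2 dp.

0.27

Current total gain = 0.597.
Target gain for A = 7.5: g* = 1 − 1/7.5 = 0.8667.
Additional gain needed = 0.8667 − 0.597 = 0.27.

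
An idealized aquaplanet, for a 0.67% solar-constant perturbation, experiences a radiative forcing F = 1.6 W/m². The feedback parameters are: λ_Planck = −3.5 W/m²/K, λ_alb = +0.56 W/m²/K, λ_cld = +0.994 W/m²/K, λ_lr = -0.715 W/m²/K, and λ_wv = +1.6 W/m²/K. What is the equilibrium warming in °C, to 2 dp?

Net feedback parameter λ = (−3.5) + (+0.56) + (+0.994) + (-0.715) + (+1.6) = -1.061 W/m²/K.
ΔT = −F/λ = −1.6/(-1.061) = 1.51 °C.

1.51 °C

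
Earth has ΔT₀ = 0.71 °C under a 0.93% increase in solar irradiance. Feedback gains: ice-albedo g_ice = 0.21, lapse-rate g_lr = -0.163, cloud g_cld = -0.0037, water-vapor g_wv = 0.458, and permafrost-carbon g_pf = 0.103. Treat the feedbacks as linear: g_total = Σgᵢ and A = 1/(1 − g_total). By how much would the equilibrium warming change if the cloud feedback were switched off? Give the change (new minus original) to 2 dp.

0.02 °C

Original: g = 0.6043, ΔT = 0.71/(1−0.6043) = 1.7943 °C.
Without cloud: g' = 0.608, ΔT' = 0.71/(1−0.608) = 1.8112 °C.
Change = 1.8112 − 1.7943 = 0.02 °C.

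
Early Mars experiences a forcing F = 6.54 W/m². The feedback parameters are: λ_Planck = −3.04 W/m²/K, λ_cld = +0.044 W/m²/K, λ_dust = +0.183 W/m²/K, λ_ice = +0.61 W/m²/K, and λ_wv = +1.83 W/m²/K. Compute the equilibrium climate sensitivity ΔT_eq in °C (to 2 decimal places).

Net feedback parameter λ = (−3.04) + (+0.044) + (+0.183) + (+0.61) + (+1.83) = -0.373 W/m²/K.
ΔT = −F/λ = −6.54/(-0.373) = 17.53 °C.

17.53 °C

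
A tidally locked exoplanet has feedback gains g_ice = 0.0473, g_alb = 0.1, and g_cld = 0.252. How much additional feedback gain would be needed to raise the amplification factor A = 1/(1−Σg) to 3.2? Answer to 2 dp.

Current total gain = 0.3993.
Target gain for A = 3.2: g* = 1 − 1/3.2 = 0.6875.
Additional gain needed = 0.6875 − 0.3993 = 0.29.

0.29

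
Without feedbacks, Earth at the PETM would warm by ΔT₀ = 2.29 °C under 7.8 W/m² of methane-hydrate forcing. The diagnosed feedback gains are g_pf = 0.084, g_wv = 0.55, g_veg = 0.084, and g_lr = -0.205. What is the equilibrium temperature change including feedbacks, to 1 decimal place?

Total gain g = 0.084 + 0.55 + 0.084 − 0.205 = 0.513.
Amplification A = 1/(1 − 0.513) = 2.053.
ΔT = 2.29 × 2.053 = 4.7 °C.

4.7 °C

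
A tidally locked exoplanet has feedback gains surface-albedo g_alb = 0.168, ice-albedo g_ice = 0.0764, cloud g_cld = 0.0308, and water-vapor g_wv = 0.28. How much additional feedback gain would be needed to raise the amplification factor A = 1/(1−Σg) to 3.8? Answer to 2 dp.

Current total gain = 0.5552.
Target gain for A = 3.8: g* = 1 − 1/3.8 = 0.7368.
Additional gain needed = 0.7368 − 0.5552 = 0.18.

0.18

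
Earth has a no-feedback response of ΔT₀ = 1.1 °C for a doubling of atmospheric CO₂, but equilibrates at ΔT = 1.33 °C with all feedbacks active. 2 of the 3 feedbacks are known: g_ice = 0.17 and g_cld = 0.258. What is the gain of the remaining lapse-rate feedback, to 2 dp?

Amplification A = ΔT/ΔT₀ = 1.33/1.1 = 1.209.
Total gain g = 1 − 1/A = 1 − 1/1.209 = 0.1729.
Known gains sum to 0.17 + 0.258 = 0.428.
g_lr = 0.1729 − 0.428 = -0.26.

-0.26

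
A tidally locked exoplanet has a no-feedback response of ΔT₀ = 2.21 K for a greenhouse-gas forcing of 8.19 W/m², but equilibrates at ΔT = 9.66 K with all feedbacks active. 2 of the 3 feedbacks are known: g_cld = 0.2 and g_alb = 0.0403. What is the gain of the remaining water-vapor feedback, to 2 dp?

Amplification A = ΔT/ΔT₀ = 9.66/2.21 = 4.371.
Total gain g = 1 − 1/A = 1 − 1/4.371 = 0.7712.
Known gains sum to 0.2 + 0.0403 = 0.2403.
g_wv = 0.7712 − 0.2403 = 0.53.

0.53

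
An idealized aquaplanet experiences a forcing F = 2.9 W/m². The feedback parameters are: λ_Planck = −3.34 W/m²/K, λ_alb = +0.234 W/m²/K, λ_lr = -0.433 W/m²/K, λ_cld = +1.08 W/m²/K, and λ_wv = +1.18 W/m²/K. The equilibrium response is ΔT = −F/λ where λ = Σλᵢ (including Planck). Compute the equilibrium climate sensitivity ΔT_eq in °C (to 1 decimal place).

2.3 °C

Net feedback parameter λ = (−3.34) + (+0.234) + (-0.433) + (+1.08) + (+1.18) = -1.279 W/m²/K.
ΔT = −F/λ = −2.9/(-1.279) = 2.3 °C.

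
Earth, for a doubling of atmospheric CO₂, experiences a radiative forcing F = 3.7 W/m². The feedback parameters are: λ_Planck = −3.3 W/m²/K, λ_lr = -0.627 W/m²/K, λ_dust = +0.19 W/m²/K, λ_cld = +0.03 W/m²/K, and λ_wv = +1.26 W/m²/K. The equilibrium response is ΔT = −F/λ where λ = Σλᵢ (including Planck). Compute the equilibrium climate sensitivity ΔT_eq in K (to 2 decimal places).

1.51 K

Net feedback parameter λ = (−3.3) + (-0.627) + (+0.19) + (+0.03) + (+1.26) = -2.447 W/m²/K.
ΔT = −F/λ = −3.7/(-2.447) = 1.51 K.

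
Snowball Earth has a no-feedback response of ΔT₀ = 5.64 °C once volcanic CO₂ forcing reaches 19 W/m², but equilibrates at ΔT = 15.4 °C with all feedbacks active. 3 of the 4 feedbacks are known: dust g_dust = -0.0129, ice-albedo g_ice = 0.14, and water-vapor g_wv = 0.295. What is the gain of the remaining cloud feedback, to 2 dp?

0.21

Amplification A = ΔT/ΔT₀ = 15.4/5.64 = 2.73.
Total gain g = 1 − 1/A = 1 − 1/2.73 = 0.6337.
Known gains sum to -0.0129 + 0.14 + 0.295 = 0.4221.
g_cld = 0.6337 − 0.4221 = 0.21.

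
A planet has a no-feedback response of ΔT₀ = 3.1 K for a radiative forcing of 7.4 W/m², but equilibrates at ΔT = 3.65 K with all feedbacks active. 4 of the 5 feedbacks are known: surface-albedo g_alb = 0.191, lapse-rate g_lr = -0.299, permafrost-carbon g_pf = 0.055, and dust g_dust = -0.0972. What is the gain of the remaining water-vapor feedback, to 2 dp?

0.30

Amplification A = ΔT/ΔT₀ = 3.65/3.1 = 1.177.
Total gain g = 1 − 1/A = 1 − 1/1.177 = 0.1504.
Known gains sum to 0.191 − 0.299 + 0.055 − 0.0972 = -0.1502.
g_wv = 0.1504 + 0.1502 = 0.30.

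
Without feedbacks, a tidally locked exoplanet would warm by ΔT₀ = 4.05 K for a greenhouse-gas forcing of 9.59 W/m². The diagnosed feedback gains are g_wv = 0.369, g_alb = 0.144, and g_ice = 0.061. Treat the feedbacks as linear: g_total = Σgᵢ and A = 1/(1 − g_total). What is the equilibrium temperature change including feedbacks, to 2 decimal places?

Total gain g = 0.369 + 0.144 + 0.061 = 0.574.
Amplification A = 1/(1 − 0.574) = 2.347.
ΔT = 4.05 × 2.347 = 9.51 K.

9.51 K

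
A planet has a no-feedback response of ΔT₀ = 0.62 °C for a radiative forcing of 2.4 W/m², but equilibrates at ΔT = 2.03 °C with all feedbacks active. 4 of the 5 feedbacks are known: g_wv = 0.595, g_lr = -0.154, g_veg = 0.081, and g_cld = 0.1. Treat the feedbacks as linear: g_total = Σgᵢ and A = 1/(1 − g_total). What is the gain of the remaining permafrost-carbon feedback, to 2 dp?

Amplification A = ΔT/ΔT₀ = 2.03/0.62 = 3.274.
Total gain g = 1 − 1/A = 1 − 1/3.274 = 0.6946.
Known gains sum to 0.595 − 0.154 + 0.081 + 0.1 = 0.622.
g_pf = 0.6946 − 0.622 = 0.07.

0.07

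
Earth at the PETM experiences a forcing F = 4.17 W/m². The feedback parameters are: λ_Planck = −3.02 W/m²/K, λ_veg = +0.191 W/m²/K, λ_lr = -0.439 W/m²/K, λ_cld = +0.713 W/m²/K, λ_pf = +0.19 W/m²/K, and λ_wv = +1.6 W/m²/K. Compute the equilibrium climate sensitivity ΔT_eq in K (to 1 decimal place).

5.5 K

Net feedback parameter λ = (−3.02) + (+0.191) + (-0.439) + (+0.713) + (+0.19) + (+1.6) = -0.765 W/m²/K.
ΔT = −F/λ = −4.17/(-0.765) = 5.5 K.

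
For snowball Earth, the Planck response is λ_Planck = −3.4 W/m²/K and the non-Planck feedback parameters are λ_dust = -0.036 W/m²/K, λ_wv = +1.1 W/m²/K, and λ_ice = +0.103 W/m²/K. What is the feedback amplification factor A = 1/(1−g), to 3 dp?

Convert to gains: g_dust = -0.036/3.4 = -0.01059; g_wv = 1.1/3.4 = 0.3235; g_ice = 0.103/3.4 = 0.03029.
Total gain g = 0.3432.
A = 1/(1 − 0.3432) = 1.523.

1.523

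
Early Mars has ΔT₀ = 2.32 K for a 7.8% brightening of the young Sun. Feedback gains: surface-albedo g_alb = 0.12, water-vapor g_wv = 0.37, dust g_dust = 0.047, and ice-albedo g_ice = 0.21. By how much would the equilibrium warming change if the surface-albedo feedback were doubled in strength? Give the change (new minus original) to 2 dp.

Original: g = 0.747, ΔT = 2.32/(1−0.747) = 9.1700 K.
With doubled surface-albedo: g' = 0.867, ΔT' = 2.32/(1−0.867) = 17.4436 K.
Change = 17.4436 − 9.1700 = 8.27 K.

8.27 K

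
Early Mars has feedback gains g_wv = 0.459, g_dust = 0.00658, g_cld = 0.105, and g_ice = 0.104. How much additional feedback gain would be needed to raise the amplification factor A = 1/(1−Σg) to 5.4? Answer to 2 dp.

0.14

Current total gain = 0.67458.
Target gain for A = 5.4: g* = 1 − 1/5.4 = 0.8148.
Additional gain needed = 0.8148 − 0.67458 = 0.14.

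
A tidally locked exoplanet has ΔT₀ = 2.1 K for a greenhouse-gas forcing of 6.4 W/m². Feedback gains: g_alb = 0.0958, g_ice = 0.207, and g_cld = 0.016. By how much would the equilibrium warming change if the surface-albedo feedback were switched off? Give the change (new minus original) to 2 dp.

-0.38 K

Original: g = 0.3188, ΔT = 2.1/(1−0.3188) = 3.0828 K.
Without surface-albedo: g' = 0.223, ΔT' = 2.1/(1−0.223) = 2.7027 K.
Change = 2.7027 − 3.0828 = -0.38 K.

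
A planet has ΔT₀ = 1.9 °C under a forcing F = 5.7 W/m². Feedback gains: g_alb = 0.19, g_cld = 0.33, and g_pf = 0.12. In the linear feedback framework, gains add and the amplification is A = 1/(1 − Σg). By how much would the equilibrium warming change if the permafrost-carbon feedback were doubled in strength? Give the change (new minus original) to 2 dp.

Original: g = 0.64, ΔT = 1.9/(1−0.64) = 5.2778 °C.
With doubled permafrost-carbon: g' = 0.76, ΔT' = 1.9/(1−0.76) = 7.9167 °C.
Change = 7.9167 − 5.2778 = 2.64 °C.

2.64 °C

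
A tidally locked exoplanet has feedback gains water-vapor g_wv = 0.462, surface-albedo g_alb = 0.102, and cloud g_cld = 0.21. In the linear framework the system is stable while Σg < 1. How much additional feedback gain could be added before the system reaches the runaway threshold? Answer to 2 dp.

Current total gain = 0.462 + 0.102 + 0.21 = 0.774.
Margin to runaway = 1 − 0.774 = 0.23.

0.23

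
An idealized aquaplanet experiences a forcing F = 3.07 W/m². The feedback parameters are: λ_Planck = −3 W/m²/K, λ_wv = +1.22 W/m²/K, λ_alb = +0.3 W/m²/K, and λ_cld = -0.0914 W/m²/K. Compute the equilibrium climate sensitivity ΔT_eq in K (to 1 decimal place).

Net feedback parameter λ = (−3) + (+1.22) + (+0.3) + (-0.0914) = -1.5714 W/m²/K.
ΔT = −F/λ = −3.07/(-1.5714) = 2.0 K.

2.0 K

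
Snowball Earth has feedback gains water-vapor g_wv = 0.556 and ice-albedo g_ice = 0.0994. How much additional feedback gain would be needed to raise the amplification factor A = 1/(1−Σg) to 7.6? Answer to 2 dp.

0.21

Current total gain = 0.6554.
Target gain for A = 7.6: g* = 1 − 1/7.6 = 0.8684.
Additional gain needed = 0.8684 − 0.6554 = 0.21.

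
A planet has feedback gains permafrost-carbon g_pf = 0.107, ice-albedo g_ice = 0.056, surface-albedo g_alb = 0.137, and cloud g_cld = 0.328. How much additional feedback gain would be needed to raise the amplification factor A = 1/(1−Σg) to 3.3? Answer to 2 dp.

Current total gain = 0.628.
Target gain for A = 3.3: g* = 1 − 1/3.3 = 0.697.
Additional gain needed = 0.697 − 0.628 = 0.07.

0.07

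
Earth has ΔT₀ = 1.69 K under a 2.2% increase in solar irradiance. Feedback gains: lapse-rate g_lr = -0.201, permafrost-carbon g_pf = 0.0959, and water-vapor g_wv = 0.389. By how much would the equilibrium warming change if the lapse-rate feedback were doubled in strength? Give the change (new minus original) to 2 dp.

Original: g = 0.2839, ΔT = 1.69/(1−0.2839) = 2.3600 K.
With doubled lapse-rate: g' = 0.0829, ΔT' = 1.69/(1−0.0829) = 1.8428 K.
Change = 1.8428 − 2.3600 = -0.52 K.

-0.52 K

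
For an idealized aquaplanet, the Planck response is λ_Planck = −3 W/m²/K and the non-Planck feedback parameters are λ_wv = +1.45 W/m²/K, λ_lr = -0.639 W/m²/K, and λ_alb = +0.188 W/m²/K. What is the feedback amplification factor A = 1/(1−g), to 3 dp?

1.499

Convert to gains: g_wv = 1.45/3 = 0.4833; g_lr = -0.639/3 = -0.213; g_alb = 0.188/3 = 0.06267.
Total gain g = 0.33297.
A = 1/(1 − 0.33297) = 1.499.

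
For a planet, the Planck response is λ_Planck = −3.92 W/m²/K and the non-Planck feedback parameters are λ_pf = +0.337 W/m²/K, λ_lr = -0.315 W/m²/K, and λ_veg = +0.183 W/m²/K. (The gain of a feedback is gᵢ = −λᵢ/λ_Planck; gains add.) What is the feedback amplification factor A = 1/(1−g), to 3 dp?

1.055

Convert to gains: g_pf = 0.337/3.92 = 0.08597; g_lr = -0.315/3.92 = -0.08036; g_veg = 0.183/3.92 = 0.04668.
Total gain g = 0.05229.
A = 1/(1 − 0.05229) = 1.055.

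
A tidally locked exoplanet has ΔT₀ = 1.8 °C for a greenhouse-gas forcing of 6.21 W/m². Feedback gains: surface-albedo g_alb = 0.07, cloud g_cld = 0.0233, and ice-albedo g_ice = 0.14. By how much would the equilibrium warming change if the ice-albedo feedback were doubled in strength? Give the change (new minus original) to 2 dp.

0.52 °C

Original: g = 0.2333, ΔT = 1.8/(1−0.2333) = 2.3477 °C.
With doubled ice-albedo: g' = 0.3733, ΔT' = 1.8/(1−0.3733) = 2.8722 °C.
Change = 2.8722 − 2.3477 = 0.52 °C.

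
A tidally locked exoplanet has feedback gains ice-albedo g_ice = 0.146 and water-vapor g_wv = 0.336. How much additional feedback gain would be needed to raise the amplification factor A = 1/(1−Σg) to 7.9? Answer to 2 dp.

Current total gain = 0.482.
Target gain for A = 7.9: g* = 1 − 1/7.9 = 0.8734.
Additional gain needed = 0.8734 − 0.482 = 0.39.

0.39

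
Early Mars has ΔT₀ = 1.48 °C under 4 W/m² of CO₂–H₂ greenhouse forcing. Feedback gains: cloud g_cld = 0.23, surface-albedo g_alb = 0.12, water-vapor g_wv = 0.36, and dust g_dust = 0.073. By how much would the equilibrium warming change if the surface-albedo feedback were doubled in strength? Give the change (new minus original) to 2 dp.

Original: g = 0.783, ΔT = 1.48/(1−0.783) = 6.8203 °C.
With doubled surface-albedo: g' = 0.903, ΔT' = 1.48/(1−0.903) = 15.2577 °C.
Change = 15.2577 − 6.8203 = 8.44 °C.

8.44 °C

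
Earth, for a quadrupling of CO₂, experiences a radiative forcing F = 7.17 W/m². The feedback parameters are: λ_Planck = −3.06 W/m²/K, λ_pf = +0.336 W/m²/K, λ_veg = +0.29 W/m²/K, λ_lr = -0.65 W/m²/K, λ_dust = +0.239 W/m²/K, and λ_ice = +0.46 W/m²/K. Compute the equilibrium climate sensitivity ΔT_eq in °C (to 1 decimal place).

3.0 °C

Net feedback parameter λ = (−3.06) + (+0.336) + (+0.29) + (-0.65) + (+0.239) + (+0.46) = -2.385 W/m²/K.
ΔT = −F/λ = −7.17/(-2.385) = 3.0 °C.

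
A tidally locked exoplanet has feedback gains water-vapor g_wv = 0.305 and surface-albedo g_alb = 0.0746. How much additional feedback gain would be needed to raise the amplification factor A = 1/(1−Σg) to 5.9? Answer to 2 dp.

0.45

Current total gain = 0.3796.
Target gain for A = 5.9: g* = 1 − 1/5.9 = 0.8305.
Additional gain needed = 0.8305 − 0.3796 = 0.45.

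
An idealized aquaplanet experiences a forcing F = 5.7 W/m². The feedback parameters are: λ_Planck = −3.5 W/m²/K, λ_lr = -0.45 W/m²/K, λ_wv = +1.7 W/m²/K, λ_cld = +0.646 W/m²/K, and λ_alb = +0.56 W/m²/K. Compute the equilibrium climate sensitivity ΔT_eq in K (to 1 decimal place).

Net feedback parameter λ = (−3.5) + (-0.45) + (+1.7) + (+0.646) + (+0.56) = -1.044 W/m²/K.
ΔT = −F/λ = −5.7/(-1.044) = 5.5 K.

5.5 K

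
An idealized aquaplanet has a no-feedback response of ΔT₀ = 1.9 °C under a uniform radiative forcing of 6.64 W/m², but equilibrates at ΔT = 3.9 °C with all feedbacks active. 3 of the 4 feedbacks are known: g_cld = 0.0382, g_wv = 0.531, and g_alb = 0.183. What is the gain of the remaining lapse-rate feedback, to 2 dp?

-0.24

Amplification A = ΔT/ΔT₀ = 3.9/1.9 = 2.053.
Total gain g = 1 − 1/A = 1 − 1/2.053 = 0.5129.
Known gains sum to 0.0382 + 0.531 + 0.183 = 0.7522.
g_lr = 0.5129 − 0.7522 = -0.24.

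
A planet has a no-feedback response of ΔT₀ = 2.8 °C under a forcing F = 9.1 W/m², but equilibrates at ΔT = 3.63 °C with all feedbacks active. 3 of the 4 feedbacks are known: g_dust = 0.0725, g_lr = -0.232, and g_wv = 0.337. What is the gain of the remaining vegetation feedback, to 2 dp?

Amplification A = ΔT/ΔT₀ = 3.63/2.8 = 1.296.
Total gain g = 1 − 1/A = 1 − 1/1.296 = 0.2284.
Known gains sum to 0.0725 − 0.232 + 0.337 = 0.1775.
g_veg = 0.2284 − 0.1775 = 0.05.

0.05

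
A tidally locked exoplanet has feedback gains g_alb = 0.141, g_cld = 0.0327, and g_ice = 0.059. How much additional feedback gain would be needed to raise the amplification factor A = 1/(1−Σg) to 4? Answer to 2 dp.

Current total gain = 0.2327.
Target gain for A = 4: g* = 1 − 1/4 = 0.75.
Additional gain needed = 0.75 − 0.2327 = 0.52.

0.52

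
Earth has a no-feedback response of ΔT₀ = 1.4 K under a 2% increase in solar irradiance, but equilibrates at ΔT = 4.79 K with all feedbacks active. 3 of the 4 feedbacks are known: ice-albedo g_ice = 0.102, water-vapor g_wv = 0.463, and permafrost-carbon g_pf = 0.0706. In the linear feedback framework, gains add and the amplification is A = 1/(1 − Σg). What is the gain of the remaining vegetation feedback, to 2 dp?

Amplification A = ΔT/ΔT₀ = 4.79/1.4 = 3.421.
Total gain g = 1 − 1/A = 1 − 1/3.421 = 0.7077.
Known gains sum to 0.102 + 0.463 + 0.0706 = 0.6356.
g_veg = 0.7077 − 0.6356 = 0.07.

0.07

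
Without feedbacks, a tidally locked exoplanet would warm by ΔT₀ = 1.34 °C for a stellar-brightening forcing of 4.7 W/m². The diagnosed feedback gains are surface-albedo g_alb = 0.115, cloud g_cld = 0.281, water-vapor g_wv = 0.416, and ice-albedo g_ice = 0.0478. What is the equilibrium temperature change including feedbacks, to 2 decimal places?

Total gain g = 0.115 + 0.281 + 0.416 + 0.0478 = 0.8598.
Amplification A = 1/(1 − 0.8598) = 7.133.
ΔT = 1.34 × 7.133 = 9.56 °C.

9.56 °C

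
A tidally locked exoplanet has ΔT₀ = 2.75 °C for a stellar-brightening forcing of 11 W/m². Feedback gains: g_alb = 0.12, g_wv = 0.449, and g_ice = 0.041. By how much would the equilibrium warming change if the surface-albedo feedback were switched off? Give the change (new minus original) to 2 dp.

Original: g = 0.61, ΔT = 2.75/(1−0.61) = 7.0513 °C.
Without surface-albedo: g' = 0.49, ΔT' = 2.75/(1−0.49) = 5.3922 °C.
Change = 5.3922 − 7.0513 = -1.66 °C.

-1.66 °C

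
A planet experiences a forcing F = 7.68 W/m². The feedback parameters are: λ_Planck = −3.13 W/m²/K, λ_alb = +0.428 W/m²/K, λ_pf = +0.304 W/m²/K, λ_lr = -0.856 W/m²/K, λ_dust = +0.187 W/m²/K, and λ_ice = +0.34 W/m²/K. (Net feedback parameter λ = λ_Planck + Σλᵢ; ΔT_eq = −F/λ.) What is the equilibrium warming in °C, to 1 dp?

2.8 °C

Net feedback parameter λ = (−3.13) + (+0.428) + (+0.304) + (-0.856) + (+0.187) + (+0.34) = -2.727 W/m²/K.
ΔT = −F/λ = −7.68/(-2.727) = 2.8 °C.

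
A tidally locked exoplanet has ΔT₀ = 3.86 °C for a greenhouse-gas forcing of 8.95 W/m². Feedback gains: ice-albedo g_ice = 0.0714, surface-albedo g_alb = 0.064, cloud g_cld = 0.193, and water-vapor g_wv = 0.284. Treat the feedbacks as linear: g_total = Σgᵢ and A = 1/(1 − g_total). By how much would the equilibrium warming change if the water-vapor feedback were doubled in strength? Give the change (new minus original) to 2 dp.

27.30 °C

Original: g = 0.6124, ΔT = 3.86/(1−0.6124) = 9.9587 °C.
With doubled water-vapor: g' = 0.8964, ΔT' = 3.86/(1−0.8964) = 37.2587 °C.
Change = 37.2587 − 9.9587 = 27.30 °C.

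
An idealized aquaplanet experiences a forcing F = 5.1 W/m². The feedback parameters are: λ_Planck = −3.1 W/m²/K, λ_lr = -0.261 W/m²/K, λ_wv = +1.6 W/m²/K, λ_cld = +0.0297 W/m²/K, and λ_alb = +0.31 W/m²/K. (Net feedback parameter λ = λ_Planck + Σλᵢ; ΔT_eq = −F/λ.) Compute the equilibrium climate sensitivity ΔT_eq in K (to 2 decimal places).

Net feedback parameter λ = (−3.1) + (-0.261) + (+1.6) + (+0.0297) + (+0.31) = -1.4213 W/m²/K.
ΔT = −F/λ = −5.1/(-1.4213) = 3.59 K.

3.59 K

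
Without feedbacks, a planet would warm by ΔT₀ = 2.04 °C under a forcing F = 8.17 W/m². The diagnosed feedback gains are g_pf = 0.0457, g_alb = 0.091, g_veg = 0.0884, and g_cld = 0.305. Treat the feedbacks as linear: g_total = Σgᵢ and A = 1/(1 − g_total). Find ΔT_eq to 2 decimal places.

4.34 °C

Total gain g = 0.0457 + 0.091 + 0.0884 + 0.305 = 0.5301.
Amplification A = 1/(1 − 0.5301) = 2.128.
ΔT = 2.04 × 2.128 = 4.34 °C.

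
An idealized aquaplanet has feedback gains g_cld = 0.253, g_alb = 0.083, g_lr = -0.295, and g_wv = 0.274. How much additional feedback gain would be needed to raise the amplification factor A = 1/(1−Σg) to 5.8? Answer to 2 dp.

Current total gain = 0.315.
Target gain for A = 5.8: g* = 1 − 1/5.8 = 0.8276.
Additional gain needed = 0.8276 − 0.315 = 0.51.

0.51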